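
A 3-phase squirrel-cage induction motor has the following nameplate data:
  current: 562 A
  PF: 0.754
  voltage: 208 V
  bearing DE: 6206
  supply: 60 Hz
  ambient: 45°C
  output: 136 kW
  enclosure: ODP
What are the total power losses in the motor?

P_in = √3·V·I·cosφ = 1.732×208×562×0.754 = 152658 W
P_out = 136000 W
Losses = P_in − P_out = 152658 − 136000 = 16658 W

16700 W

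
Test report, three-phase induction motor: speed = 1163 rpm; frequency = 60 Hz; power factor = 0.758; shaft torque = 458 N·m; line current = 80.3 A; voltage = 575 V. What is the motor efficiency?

ω = 2π × 1163/60 = 121.8 rad/s; P_out = τω = 458 × 121.8 = 55784 W
P_in = √3·V_L·I_L·cosφ = 1.732 × 575 × 80.3 × 0.758 = 60618 W
η = P_out / P_in = 55784 / 60618 = 0.920 = 92.0%

92.0 %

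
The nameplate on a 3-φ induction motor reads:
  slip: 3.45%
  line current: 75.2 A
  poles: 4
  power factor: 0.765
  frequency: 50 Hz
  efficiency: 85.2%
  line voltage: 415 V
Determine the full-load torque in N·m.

232 N·m

P_in = √3·V·I·cosφ = 1.732 × 415 × 75.2 × 0.765 = 41350 W
P_out = η·P_in = 0.852 × 41350 = 35230 W
n_s = 120×50/4 = 1500 rpm; n = 1500×(1−0.0345) = 1448 rpm
ω = 2π×1448/60 = 151.6 rad/s
τ = P_out/ω = 35230/151.6 = 232 N·m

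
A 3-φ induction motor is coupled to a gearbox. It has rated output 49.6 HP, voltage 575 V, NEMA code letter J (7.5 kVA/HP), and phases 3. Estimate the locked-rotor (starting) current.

374 A

S_LR = 7.5 × 49.6 = 372 kVA
I_LR = S_LR/(√3·V_L) = 372000/(1.732×575) = 374 A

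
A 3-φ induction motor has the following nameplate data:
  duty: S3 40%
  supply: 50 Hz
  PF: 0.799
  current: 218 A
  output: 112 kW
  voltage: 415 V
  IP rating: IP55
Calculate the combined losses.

13200 W

P_in = √3·V·I·cosφ = 1.732×415×218×0.799 = 125199 W
P_out = 112000 W
Losses = P_in − P_out = 125199 − 112000 = 13199 W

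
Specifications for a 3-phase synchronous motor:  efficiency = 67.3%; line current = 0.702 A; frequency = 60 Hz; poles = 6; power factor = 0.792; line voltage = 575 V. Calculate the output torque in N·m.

2.97 N·m

P_in = √3·V·I·cosφ = 1.732 × 575 × 0.702 × 0.792 = 554 W
P_out = η·P_in = 0.673 × 554 = 373 W
n = n_s = 120×60/6 = 1200 rpm (synchronous)
ω = 2π×1200/60 = 125.7 rad/s
τ = P_out/ω = 373/125.7 = 2.97 N·m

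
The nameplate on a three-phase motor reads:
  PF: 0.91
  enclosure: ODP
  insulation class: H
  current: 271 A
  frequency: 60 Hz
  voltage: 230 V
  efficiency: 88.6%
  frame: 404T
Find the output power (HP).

P_in = √3·V·I·cosφ = 1.732 × 230 × 271 × 0.91 = 98240 W
P_out = η·P_in = 0.886 × 98240 = 87041 W
= 87041/746 = 117 HP

117 HP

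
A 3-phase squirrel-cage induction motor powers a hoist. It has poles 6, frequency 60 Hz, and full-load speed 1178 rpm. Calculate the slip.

1.8 %

n_s = 120f/p = 120×60/6 = 1200 rpm
s = (n_s − n)/n_s = (1200 − 1178)/1200 = 0.0183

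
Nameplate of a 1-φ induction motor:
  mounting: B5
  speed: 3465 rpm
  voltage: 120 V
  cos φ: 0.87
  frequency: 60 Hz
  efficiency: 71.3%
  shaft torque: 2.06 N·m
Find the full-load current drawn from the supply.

10 A

ω = 2π×3465/60 = 362.9 rad/s; P_out = τω = 2.06 × 362.9 = 748 W
P_in = P_out / η = 748 / 0.713 = 1049 W
I = P_in / (V·cosφ) = 1049 / (120 × 0.87) = 10 A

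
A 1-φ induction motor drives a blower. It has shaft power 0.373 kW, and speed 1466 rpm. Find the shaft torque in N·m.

ω = 2π × 1466/60 = 153.5 rad/s
τ = P/ω = 373/153.5 = 2.43 N·m

2.43 N·m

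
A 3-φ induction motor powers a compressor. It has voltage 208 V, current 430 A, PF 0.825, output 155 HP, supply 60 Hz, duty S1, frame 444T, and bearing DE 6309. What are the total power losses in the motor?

P_in = √3·V·I·cosφ = 1.732×208×430×0.825 = 127801 W
P_out = 155×746 = 115630 W
Losses = P_in − P_out = 127801 − 115630 = 12171 W

12.2 kW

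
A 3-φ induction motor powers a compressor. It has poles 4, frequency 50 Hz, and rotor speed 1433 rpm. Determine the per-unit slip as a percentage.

4.47 %

n_s = 120f/p = 120×50/4 = 1500 rpm
s = (n_s − n)/n_s = (1500 − 1433)/1500 = 0.0447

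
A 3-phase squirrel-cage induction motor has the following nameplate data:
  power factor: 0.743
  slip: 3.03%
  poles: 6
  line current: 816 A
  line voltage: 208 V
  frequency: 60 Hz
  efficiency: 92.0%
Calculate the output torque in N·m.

1650 N·m

P_in = √3·V·I·cosφ = 1.732 × 208 × 816 × 0.743 = 218419 W
P_out = η·P_in = 0.92 × 218419 = 200945 W
n_s = 120×60/6 = 1200 rpm; n = 1200×(1−0.0303) = 1164 rpm
ω = 2π×1164/60 = 121.9 rad/s
τ = P_out/ω = 200945/121.9 = 1650 N·m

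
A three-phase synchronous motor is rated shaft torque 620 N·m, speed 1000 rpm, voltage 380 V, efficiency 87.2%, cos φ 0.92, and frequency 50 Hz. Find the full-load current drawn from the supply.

ω = 2π×1000/60 = 104.7 rad/s; P_out = τω = 620 × 104.7 = 64914 W
P_in = P_out / η = 64914 / 0.872 = 74443 W
I_L = P_in / (√3·V_L·cosφ) = 74443 / (1.732 × 380 × 0.92) = 123 A

123 A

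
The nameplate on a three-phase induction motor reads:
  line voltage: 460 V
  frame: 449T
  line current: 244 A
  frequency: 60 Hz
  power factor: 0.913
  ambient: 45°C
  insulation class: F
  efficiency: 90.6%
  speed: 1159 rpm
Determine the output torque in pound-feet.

P_in = √3·V·I·cosφ = 1.732 × 460 × 244 × 0.913 = 177487 W
P_out = η·P_in = 0.906 × 177487 = 160803 W
n = 1159 rpm
ω = 2π×1159/60 = 121.4 rad/s
τ = P_out/ω = 160803/121.4 = 1325 N·m
In lb·ft: 1325/1.356 = 977 lb·ft

977 lb·ft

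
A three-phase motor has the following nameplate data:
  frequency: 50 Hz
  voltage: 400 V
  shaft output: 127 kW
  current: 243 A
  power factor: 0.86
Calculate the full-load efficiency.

P_out = 127 kW = 127000 W
P_in = √3·V_L·I_L·cosφ = 1.732 × 400 × 243 × 0.86 = 144781 W
η = P_out / P_in = 127000 / 144781 = 0.877 = 87.7%

87.7 %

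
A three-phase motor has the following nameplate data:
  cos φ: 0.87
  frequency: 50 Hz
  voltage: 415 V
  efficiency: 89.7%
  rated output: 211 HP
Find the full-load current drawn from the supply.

P_out = 211 × 746 = 157406 W
P_in = P_out / η = 157406 / 0.897 = 175480 W
I_L = P_in / (√3·V_L·cosφ) = 175480 / (1.732 × 415 × 0.87) = 281 A

281 A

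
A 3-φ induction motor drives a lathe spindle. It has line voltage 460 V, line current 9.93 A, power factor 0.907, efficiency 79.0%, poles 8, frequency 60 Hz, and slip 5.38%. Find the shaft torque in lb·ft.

46.9 lb·ft

P_in = √3·V·I·cosφ = 1.732 × 460 × 9.93 × 0.907 = 7176 W
P_out = η·P_in = 0.79 × 7176 = 5669 W
n_s = 120×60/8 = 900 rpm; n = 900×(1−0.0538) = 852 rpm
ω = 2π×852/60 = 89.22 rad/s
τ = P_out/ω = 5669/89.22 = 63.54 N·m
In lb·ft: 63.54/1.356 = 46.9 lb·ft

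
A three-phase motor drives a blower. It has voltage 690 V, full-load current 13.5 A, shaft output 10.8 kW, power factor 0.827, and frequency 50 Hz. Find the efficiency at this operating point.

P_out = 10.8 kW = 10800 W
P_in = √3·V_L·I_L·cosφ = 1.732 × 690 × 13.5 × 0.827 = 13342 W
η = P_out / P_in = 10800 / 13342 = 0.809 = 80.9%

80.9 %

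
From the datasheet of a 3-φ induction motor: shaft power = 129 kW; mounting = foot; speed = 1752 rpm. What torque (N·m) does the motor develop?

ω = 2π × 1752/60 = 183.5 rad/s
τ = P/ω = 129000/183.5 = 703 N·m

703 N·m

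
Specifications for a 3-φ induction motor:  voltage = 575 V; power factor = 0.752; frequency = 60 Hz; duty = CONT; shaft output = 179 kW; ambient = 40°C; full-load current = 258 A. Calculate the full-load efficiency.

92.6 %

P_out = 179 kW = 179000 W
P_in = √3·V_L·I_L·cosφ = 1.732 × 575 × 258 × 0.752 = 193221 W
η = P_out / P_in = 179000 / 193221 = 0.926 = 92.6%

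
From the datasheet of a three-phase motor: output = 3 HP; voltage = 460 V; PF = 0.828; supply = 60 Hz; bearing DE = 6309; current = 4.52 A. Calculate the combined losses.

744 W

P_in = √3·V·I·cosφ = 1.732×460×4.52×0.828 = 2982 W
P_out = 3×746 = 2238 W
Losses = P_in − P_out = 2982 − 2238 = 744 W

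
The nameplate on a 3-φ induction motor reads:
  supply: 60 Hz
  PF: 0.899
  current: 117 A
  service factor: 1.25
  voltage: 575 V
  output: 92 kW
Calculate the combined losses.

12800 W

P_in = √3·V·I·cosφ = 1.732×575×117×0.899 = 104752 W
P_out = 92000 W
Losses = P_in − P_out = 104752 − 92000 = 12752 W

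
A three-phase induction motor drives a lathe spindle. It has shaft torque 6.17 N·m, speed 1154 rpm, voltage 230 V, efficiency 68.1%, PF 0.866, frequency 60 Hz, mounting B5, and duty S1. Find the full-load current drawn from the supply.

3.17 A

ω = 2π×1154/60 = 120.8 rad/s; P_out = τω = 6.17 × 120.8 = 745 W
P_in = P_out / η = 745 / 0.681 = 1094 W
I_L = P_in / (√3·V_L·cosφ) = 1094 / (1.732 × 230 × 0.866) = 3.17 A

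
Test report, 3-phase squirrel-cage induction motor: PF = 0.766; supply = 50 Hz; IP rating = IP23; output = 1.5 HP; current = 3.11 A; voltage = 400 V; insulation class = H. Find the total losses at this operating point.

P_in = √3·V·I·cosφ = 1.732×400×3.11×0.766 = 1650 W
P_out = 1.5×746 = 1119 W
Losses = P_in − P_out = 1650 − 1119 = 531 W

531 W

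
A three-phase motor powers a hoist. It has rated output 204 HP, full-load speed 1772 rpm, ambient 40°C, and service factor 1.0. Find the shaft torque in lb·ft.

605 lb·ft

P_out = 204 × 746 = 152184 W
ω = 2π × 1772/60 = 185.6 rad/s
τ = P_out/ω = 152184/185.6 = 820 N·m
In lb·ft: 820/1.356 = 605 lb·ft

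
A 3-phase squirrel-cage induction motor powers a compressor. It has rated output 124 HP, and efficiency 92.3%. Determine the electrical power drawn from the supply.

P_out = 124 × 746 = 92504 W
P_in = P_out/η = 92504/0.923 = 100221 W = 100 kW

100 kW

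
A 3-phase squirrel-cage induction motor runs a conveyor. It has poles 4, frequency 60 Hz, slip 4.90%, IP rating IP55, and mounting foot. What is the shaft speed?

n_s = 120f/p = 120×60/4 = 1800 rpm
n = n_s(1 − s) = 1800 × (1 − 0.049) = 1712 rpm

1712 rpm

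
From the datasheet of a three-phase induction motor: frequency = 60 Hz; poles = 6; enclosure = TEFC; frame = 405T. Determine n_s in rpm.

1200 rpm

n_s = 120f/p = 120×60/6 = 1200 rpm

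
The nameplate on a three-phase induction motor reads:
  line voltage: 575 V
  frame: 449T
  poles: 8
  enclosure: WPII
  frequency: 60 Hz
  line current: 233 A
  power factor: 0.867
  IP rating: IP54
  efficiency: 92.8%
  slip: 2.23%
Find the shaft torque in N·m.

P_in = √3·V·I·cosφ = 1.732 × 575 × 233 × 0.867 = 201183 W
P_out = η·P_in = 0.928 × 201183 = 186698 W
n_s = 120×60/8 = 900 rpm; n = 900×(1−0.0223) = 880 rpm
ω = 2π×880/60 = 92.15 rad/s
τ = P_out/ω = 186698/92.15 = 2030 N·m

2030 N·m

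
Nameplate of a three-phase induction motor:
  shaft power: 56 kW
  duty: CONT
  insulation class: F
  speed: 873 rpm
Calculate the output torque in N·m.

613 N·m

ω = 2π × 873/60 = 91.42 rad/s
τ = P/ω = 56000/91.42 = 613 N·m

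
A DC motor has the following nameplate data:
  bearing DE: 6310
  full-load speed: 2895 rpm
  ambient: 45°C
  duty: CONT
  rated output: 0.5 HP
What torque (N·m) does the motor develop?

1.23 N·m

P_out = 0.5 × 746 = 373 W
ω = 2π × 2895/60 = 303.2 rad/s
τ = P_out/ω = 373/303.2 = 1.23 N·m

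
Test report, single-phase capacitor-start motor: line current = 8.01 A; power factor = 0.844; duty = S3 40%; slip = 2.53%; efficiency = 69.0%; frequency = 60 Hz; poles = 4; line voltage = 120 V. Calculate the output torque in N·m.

P_in = V·I·cosφ = 120 × 8.01 × 0.844 = 811 W
P_out = η·P_in = 0.69 × 811 = 560 W
n_s = 120×60/4 = 1800 rpm; n = 1800×(1−0.0253) = 1754 rpm
ω = 2π×1754/60 = 183.7 rad/s
τ = P_out/ω = 560/183.7 = 3.05 N·m

3.05 N·m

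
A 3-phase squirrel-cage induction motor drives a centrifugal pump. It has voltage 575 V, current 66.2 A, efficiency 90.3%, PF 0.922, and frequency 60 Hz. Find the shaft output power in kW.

54.9 kW

P_in = √3·V·I·cosφ = 1.732 × 575 × 66.2 × 0.922 = 60786 W
P_out = η·P_in = 0.903 × 60786 = 54890 W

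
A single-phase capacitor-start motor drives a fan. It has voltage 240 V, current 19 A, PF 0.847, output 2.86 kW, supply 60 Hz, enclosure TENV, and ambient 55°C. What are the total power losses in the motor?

P_in = V·I·cosφ = 240×19×0.847 = 3862 W
P_out = 2860 W
Losses = P_in − P_out = 3862 − 2860 = 1002 W

1 kW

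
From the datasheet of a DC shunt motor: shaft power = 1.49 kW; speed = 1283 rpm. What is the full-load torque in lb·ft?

ω = 2π × 1283/60 = 134.4 rad/s
τ = P/ω = 1490/134.4 = 11.09 N·m
In lb·ft: 11.09/1.356 = 8.18 lb·ft

8.18 lb·ft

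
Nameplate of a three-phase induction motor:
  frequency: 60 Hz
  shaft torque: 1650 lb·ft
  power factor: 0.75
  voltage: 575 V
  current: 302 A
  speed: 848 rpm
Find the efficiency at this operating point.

τ = 1650 lb·ft × 1.356 = 2237 N·m
ω = 2π × 848/60 = 88.8 rad/s; P_out = τω = 2237 × 88.8 = 198646 W
P_in = √3·V_L·I_L·cosφ = 1.732 × 575 × 302 × 0.75 = 225571 W
η = P_out / P_in = 198646 / 225571 = 0.881 = 88.1%

88.1 %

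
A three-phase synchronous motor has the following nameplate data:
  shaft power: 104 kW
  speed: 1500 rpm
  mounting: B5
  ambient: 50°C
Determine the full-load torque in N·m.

ω = 2π × 1500/60 = 157.1 rad/s
τ = P/ω = 104000/157.1 = 662 N·m

662 N·m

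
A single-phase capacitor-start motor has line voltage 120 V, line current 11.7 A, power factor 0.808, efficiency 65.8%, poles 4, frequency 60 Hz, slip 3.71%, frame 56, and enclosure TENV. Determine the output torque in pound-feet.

3.03 lb·ft

P_in = V·I·cosφ = 120 × 11.7 × 0.808 = 1134 W
P_out = η·P_in = 0.658 × 1134 = 746 W
n_s = 120×60/4 = 1800 rpm; n = 1800×(1−0.0371) = 1733 rpm
ω = 2π×1733/60 = 181.5 rad/s
τ = P_out/ω = 746/181.5 = 4.11 N·m
In lb·ft: 4.11/1.356 = 3.03 lb·ft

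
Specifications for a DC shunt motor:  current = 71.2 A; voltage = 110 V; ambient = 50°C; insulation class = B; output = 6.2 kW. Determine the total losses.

P_in = V·I = 110×71.2 = 7832 W
P_out = 6200 W
Losses = P_in − P_out = 7832 − 6200 = 1632 W

1630 W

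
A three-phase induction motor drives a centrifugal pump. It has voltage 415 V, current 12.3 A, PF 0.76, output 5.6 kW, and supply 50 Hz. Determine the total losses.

P_in = √3·V·I·cosφ = 1.732×415×12.3×0.76 = 6719 W
P_out = 5600 W
Losses = P_in − P_out = 6719 − 5600 = 1119 W

1.12 kW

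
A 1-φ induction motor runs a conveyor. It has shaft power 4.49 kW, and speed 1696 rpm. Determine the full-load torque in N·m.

ω = 2π × 1696/60 = 177.6 rad/s
τ = P/ω = 4490/177.6 = 25.3 N·m

25.3 N·m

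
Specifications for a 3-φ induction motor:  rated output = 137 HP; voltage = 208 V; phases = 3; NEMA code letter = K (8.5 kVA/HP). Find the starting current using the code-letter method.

3230 A

S_LR = 8.5 × 137 = 1164.5 kVA
I_LR = S_LR/(√3·V_L) = 1164500/(1.732×208) = 3230 A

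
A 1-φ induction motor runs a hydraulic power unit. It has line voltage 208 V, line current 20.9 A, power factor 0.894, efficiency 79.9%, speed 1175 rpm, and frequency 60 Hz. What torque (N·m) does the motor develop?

P_in = V·I·cosφ = 208 × 20.9 × 0.894 = 3886 W
P_out = η·P_in = 0.799 × 3886 = 3105 W
n = 1175 rpm
ω = 2π×1175/60 = 123 rad/s
τ = P_out/ω = 3105/123 = 25.2 N·m

25.2 N·m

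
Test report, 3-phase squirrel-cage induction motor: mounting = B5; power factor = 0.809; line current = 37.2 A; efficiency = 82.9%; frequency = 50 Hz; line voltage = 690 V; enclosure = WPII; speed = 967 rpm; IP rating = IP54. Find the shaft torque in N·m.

294 N·m

P_in = √3·V·I·cosφ = 1.732 × 690 × 37.2 × 0.809 = 35966 W
P_out = η·P_in = 0.829 × 35966 = 29816 W
n = 967 rpm
ω = 2π×967/60 = 101.3 rad/s
τ = P_out/ω = 29816/101.3 = 294 N·m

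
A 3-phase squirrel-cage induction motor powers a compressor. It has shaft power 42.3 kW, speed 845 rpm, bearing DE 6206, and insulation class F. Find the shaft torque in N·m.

478 N·m

ω = 2π × 845/60 = 88.49 rad/s
τ = P/ω = 42300/88.49 = 478 N·m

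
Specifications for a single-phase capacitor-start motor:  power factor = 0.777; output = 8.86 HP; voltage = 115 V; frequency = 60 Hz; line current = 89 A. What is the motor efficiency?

P_out = 8.86 × 746 = 6610 W
P_in = V·I·cosφ = 115 × 89 × 0.777 = 7953 W
η = P_out / P_in = 6610 / 7953 = 0.831 = 83.1%

83.1 %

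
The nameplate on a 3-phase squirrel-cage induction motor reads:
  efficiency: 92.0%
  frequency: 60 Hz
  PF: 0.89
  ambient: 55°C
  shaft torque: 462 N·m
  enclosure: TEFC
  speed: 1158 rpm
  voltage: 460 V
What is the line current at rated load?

85.9 A

ω = 2π×1158/60 = 121.3 rad/s; P_out = τω = 462 × 121.3 = 56041 W
P_in = P_out / η = 56041 / 0.920 = 60914 W
I_L = P_in / (√3·V_L·cosφ) = 60914 / (1.732 × 460 × 0.89) = 85.9 A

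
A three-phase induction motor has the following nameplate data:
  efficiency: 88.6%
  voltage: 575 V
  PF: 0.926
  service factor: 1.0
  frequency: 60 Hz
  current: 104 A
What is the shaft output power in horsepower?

P_in = √3·V·I·cosφ = 1.732 × 575 × 104 × 0.926 = 95909 W
P_out = η·P_in = 0.886 × 95909 = 84975 W
= 84975/746 = 114 HP

114 HP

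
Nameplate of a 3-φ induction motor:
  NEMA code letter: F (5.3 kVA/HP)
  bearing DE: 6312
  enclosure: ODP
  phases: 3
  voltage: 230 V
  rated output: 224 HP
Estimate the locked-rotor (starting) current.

2980 A

S_LR = 5.3 × 224 = 1187.2 kVA
I_LR = S_LR/(√3·V_L) = 1187200/(1.732×230) = 2980 A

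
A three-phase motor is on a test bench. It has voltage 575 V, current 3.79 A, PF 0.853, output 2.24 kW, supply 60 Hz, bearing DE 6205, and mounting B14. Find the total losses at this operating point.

P_in = √3·V·I·cosφ = 1.732×575×3.79×0.853 = 3220 W
P_out = 2240 W
Losses = P_in − P_out = 3220 − 2240 = 980 W

980 W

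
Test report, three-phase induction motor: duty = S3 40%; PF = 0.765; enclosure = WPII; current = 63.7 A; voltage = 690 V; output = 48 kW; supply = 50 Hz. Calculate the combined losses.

P_in = √3·V·I·cosφ = 1.732×690×63.7×0.765 = 58237 W
P_out = 48000 W
Losses = P_in − P_out = 58237 − 48000 = 10237 W

10200 W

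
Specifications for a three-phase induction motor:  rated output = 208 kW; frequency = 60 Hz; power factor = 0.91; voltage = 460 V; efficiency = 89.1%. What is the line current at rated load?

P_out = 208 kW = 208000 W
P_in = P_out / η = 208000 / 0.891 = 233446 W
I_L = P_in / (√3·V_L·cosφ) = 233446 / (1.732 × 460 × 0.91) = 322 A

322 A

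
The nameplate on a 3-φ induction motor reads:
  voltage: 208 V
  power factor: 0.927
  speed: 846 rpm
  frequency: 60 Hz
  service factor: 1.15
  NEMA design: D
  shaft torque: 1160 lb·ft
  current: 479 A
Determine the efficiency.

87.1 %

τ = 1160 lb·ft × 1.356 = 1573 N·m
ω = 2π × 846/60 = 88.59 rad/s; P_out = τω = 1573 × 88.59 = 139352 W
P_in = √3·V_L·I_L·cosφ = 1.732 × 208 × 479 × 0.927 = 159966 W
η = P_out / P_in = 139352 / 159966 = 0.871 = 87.1%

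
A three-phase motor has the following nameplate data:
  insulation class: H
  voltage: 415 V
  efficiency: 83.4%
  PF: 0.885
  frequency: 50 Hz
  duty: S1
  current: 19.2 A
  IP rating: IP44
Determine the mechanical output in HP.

13.7 HP

P_in = √3·V·I·cosφ = 1.732 × 415 × 19.2 × 0.885 = 12214 W
P_out = η·P_in = 0.834 × 12214 = 10186 W
= 10186/746 = 13.7 HP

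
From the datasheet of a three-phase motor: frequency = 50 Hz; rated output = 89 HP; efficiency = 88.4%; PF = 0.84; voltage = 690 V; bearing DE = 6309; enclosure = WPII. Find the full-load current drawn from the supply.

P_out = 89 × 746 = 66394 W
P_in = P_out / η = 66394 / 0.884 = 75106 W
I_L = P_in / (√3·V_L·cosφ) = 75106 / (1.732 × 690 × 0.84) = 74.8 A

74.8 A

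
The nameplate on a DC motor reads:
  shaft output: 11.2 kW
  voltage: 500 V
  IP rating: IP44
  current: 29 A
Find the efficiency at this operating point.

77.2 %

P_out = 11.2 kW = 11200 W
P_in = V·I = 500 × 29 = 14500 W
η = P_out / P_in = 11200 / 14500 = 0.772 = 77.2%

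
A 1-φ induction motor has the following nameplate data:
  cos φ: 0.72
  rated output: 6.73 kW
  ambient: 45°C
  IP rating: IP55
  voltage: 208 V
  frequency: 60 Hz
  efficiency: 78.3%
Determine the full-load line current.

P_out = 6.73 kW = 6730 W
P_in = P_out / η = 6730 / 0.783 = 8595 W
I = P_in / (V·cosφ) = 8595 / (208 × 0.72) = 57.4 A

57.4 A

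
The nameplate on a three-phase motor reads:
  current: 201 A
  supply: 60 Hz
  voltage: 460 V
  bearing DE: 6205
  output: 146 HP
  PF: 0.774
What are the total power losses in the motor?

P_in = √3·V·I·cosφ = 1.732×460×201×0.774 = 123949 W
P_out = 146×746 = 108916 W
Losses = P_in − P_out = 123949 − 108916 = 15033 W

15000 W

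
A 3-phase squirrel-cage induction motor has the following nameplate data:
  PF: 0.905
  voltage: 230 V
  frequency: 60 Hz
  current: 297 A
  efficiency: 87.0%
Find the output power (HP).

P_in = √3·V·I·cosφ = 1.732 × 230 × 297 × 0.905 = 107073 W
P_out = η·P_in = 0.87 × 107073 = 93154 W
= 93154/746 = 125 HP

125 HP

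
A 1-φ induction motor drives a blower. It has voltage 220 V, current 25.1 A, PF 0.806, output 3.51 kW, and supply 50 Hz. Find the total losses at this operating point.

P_in = V·I·cosφ = 220×25.1×0.806 = 4451 W
P_out = 3510 W
Losses = P_in − P_out = 4451 − 3510 = 941 W

941 W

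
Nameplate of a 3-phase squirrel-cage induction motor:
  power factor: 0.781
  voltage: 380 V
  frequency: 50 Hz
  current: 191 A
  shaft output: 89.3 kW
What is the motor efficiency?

P_out = 89.3 kW = 89300 W
P_in = √3·V_L·I_L·cosφ = 1.732 × 380 × 191 × 0.781 = 98178 W
η = P_out / P_in = 89300 / 98178 = 0.910 = 91.0%

91.0 %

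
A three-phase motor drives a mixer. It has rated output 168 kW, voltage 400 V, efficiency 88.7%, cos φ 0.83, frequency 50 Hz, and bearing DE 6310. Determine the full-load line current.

329 A

P_out = 168 kW = 168000 W
P_in = P_out / η = 168000 / 0.887 = 189402 W
I_L = P_in / (√3·V_L·cosφ) = 189402 / (1.732 × 400 × 0.83) = 329 A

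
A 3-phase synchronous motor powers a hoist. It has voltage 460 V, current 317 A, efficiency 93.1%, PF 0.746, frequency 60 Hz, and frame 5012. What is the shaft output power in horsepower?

235 HP

P_in = √3·V·I·cosφ = 1.732 × 460 × 317 × 0.746 = 188410 W
P_out = η·P_in = 0.931 × 188410 = 175410 W
= 175410/746 = 235 HP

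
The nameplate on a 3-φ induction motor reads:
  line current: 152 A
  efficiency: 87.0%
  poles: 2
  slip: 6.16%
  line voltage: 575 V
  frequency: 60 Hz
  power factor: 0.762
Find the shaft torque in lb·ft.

P_in = √3·V·I·cosφ = 1.732 × 575 × 152 × 0.762 = 115349 W
P_out = η·P_in = 0.87 × 115349 = 100354 W
n_s = 120×60/2 = 3600 rpm; n = 3600×(1−0.0616) = 3378 rpm
ω = 2π×3378/60 = 353.7 rad/s
τ = P_out/ω = 100354/353.7 = 283.7 N·m
In lb·ft: 283.7/1.356 = 209 lb·ft

209 lb·ft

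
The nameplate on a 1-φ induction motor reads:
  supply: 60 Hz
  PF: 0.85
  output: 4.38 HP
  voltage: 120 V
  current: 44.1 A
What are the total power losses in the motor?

P_in = V·I·cosφ = 120×44.1×0.85 = 4498 W
P_out = 4.38×746 = 3267 W
Losses = P_in − P_out = 4498 − 3267 = 1231 W

1.23 kW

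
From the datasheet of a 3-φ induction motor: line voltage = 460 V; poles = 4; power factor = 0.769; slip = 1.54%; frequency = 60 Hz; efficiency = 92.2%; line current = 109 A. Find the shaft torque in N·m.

P_in = √3·V·I·cosφ = 1.732 × 460 × 109 × 0.769 = 66782 W
P_out = η·P_in = 0.922 × 66782 = 61573 W
n_s = 120×60/4 = 1800 rpm; n = 1800×(1−0.0154) = 1772 rpm
ω = 2π×1772/60 = 185.6 rad/s
τ = P_out/ω = 61573/185.6 = 332 N·m

332 N·m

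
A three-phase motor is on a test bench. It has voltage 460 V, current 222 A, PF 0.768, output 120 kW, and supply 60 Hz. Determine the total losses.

P_in = √3·V·I·cosφ = 1.732×460×222×0.768 = 135838 W
P_out = 120000 W
Losses = P_in − P_out = 135838 − 120000 = 15838 W

15.8 kW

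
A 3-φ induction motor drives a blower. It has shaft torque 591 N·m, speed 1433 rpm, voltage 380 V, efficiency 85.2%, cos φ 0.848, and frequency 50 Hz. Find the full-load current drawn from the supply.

187 A

ω = 2π×1433/60 = 150.1 rad/s; P_out = τω = 591 × 150.1 = 88709 W
P_in = P_out / η = 88709 / 0.852 = 104119 W
I_L = P_in / (√3·V_L·cosφ) = 104119 / (1.732 × 380 × 0.848) = 187 A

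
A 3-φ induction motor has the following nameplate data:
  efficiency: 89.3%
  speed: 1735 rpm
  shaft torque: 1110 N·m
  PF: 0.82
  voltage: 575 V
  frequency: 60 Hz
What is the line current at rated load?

ω = 2π×1735/60 = 181.7 rad/s; P_out = τω = 1110 × 181.7 = 201687 W
P_in = P_out / η = 201687 / 0.893 = 225853 W
I_L = P_in / (√3·V_L·cosφ) = 225853 / (1.732 × 575 × 0.82) = 277 A

277 A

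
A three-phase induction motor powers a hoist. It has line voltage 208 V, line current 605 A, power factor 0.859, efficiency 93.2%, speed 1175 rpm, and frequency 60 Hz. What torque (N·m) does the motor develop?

1420 N·m

P_in = √3·V·I·cosφ = 1.732 × 208 × 605 × 0.859 = 187223 W
P_out = η·P_in = 0.932 × 187223 = 174492 W
n = 1175 rpm
ω = 2π×1175/60 = 123 rad/s
τ = P_out/ω = 174492/123 = 1420 N·m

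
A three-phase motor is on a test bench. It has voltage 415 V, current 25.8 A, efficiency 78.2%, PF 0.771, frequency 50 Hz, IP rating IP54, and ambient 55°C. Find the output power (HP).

P_in = √3·V·I·cosφ = 1.732 × 415 × 25.8 × 0.771 = 14298 W
P_out = η·P_in = 0.782 × 14298 = 11181 W
= 11181/746 = 15 HP

15 HP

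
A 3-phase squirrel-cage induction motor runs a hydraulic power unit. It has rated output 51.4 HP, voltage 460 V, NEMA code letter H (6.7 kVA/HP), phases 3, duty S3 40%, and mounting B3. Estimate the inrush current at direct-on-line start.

S_LR = 6.7 × 51.4 = 344.38 kVA
I_LR = S_LR/(√3·V_L) = 344380/(1.732×460) = 432 A

432 A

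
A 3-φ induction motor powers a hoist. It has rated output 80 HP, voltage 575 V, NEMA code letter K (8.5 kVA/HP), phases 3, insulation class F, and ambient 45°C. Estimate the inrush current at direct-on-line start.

S_LR = 8.5 × 80 = 680 kVA
I_LR = S_LR/(√3·V_L) = 680000/(1.732×575) = 683 A

683 A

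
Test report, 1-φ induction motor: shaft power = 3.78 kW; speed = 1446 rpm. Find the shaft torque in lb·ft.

18.4 lb·ft

ω = 2π × 1446/60 = 151.4 rad/s
τ = P/ω = 3780/151.4 = 24.97 N·m
In lb·ft: 24.97/1.356 = 18.4 lb·ft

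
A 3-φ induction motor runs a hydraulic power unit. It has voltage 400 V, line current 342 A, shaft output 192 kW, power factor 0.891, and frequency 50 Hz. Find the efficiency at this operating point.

90.9 %

P_out = 192 kW = 192000 W
P_in = √3·V_L·I_L·cosφ = 1.732 × 400 × 342 × 0.891 = 211111 W
η = P_out / P_in = 192000 / 211111 = 0.909 = 90.9%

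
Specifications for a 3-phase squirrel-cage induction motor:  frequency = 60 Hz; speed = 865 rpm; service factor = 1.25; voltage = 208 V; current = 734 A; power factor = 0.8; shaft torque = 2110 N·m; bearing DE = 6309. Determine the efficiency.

ω = 2π × 865/60 = 90.58 rad/s; P_out = τω = 2110 × 90.58 = 191124 W
P_in = √3·V_L·I_L·cosφ = 1.732 × 208 × 734 × 0.8 = 211542 W
η = P_out / P_in = 191124 / 211542 = 0.903 = 90.3%

90.3 %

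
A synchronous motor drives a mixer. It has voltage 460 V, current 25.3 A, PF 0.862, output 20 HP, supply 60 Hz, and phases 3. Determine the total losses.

2460 W

P_in = √3·V·I·cosφ = 1.732×460×25.3×0.862 = 17375 W
P_out = 20×746 = 14920 W
Losses = P_in − P_out = 17375 − 14920 = 2455 W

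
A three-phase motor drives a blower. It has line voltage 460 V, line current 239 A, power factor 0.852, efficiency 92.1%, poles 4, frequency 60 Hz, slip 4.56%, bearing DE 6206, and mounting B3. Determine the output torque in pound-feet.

613 lb·ft

P_in = √3·V·I·cosφ = 1.732 × 460 × 239 × 0.852 = 162235 W
P_out = η·P_in = 0.921 × 162235 = 149418 W
n_s = 120×60/4 = 1800 rpm; n = 1800×(1−0.0456) = 1718 rpm
ω = 2π×1718/60 = 179.9 rad/s
τ = P_out/ω = 149418/179.9 = 830.6 N·m
In lb·ft: 830.6/1.356 = 613 lb·ft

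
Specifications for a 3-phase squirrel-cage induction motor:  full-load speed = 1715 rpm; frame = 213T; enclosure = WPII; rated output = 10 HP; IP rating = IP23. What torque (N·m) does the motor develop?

P_out = 10 × 746 = 7460 W
ω = 2π × 1715/60 = 179.6 rad/s
τ = P_out/ω = 7460/179.6 = 41.5 N·m

41.5 N·m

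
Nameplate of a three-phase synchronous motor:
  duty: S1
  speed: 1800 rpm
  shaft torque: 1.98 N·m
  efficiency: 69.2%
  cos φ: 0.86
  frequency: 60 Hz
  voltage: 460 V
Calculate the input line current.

ω = 2π×1800/60 = 188.5 rad/s; P_out = τω = 1.98 × 188.5 = 373 W
P_in = P_out / η = 373 / 0.692 = 539 W
I_L = P_in / (√3·V_L·cosφ) = 539 / (1.732 × 460 × 0.86) = 0.787 A

0.787 A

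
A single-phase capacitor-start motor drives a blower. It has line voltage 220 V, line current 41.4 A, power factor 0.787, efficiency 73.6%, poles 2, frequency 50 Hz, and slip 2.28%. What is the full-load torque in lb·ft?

P_in = V·I·cosφ = 220 × 41.4 × 0.787 = 7168 W
P_out = η·P_in = 0.736 × 7168 = 5276 W
n_s = 120×50/2 = 3000 rpm; n = 3000×(1−0.0228) = 2932 rpm
ω = 2π×2932/60 = 307 rad/s
τ = P_out/ω = 5276/307 = 17.19 N·m
In lb·ft: 17.19/1.356 = 12.7 lb·ft

12.7 lb·ft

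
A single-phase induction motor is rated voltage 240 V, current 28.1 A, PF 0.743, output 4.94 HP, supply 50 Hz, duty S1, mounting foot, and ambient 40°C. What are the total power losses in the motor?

1.33 kW

P_in = V·I·cosφ = 240×28.1×0.743 = 5011 W
P_out = 4.94×746 = 3685 W
Losses = P_in − P_out = 5011 − 3685 = 1326 W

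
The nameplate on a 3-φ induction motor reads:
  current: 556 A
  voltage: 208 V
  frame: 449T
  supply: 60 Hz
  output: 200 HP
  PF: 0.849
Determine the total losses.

20.9 kW

P_in = √3·V·I·cosφ = 1.732×208×556×0.849 = 170057 W
P_out = 200×746 = 149200 W
Losses = P_in − P_out = 170057 − 149200 = 20857 W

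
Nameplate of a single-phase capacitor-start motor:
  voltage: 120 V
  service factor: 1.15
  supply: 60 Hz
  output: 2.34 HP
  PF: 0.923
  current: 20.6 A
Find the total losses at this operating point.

P_in = V·I·cosφ = 120×20.6×0.923 = 2282 W
P_out = 2.34×746 = 1746 W
Losses = P_in − P_out = 2282 − 1746 = 536 W

536 W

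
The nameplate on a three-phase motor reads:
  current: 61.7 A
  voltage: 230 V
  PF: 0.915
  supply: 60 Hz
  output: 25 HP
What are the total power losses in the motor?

P_in = √3·V·I·cosφ = 1.732×230×61.7×0.915 = 22490 W
P_out = 25×746 = 18650 W
Losses = P_in − P_out = 22490 − 18650 = 3840 W

3.84 kW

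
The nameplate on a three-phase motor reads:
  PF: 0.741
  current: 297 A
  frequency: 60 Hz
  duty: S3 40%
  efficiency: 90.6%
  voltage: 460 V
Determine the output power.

P_in = √3·V·I·cosφ = 1.732 × 460 × 297 × 0.741 = 175340 W
P_out = η·P_in = 0.906 × 175340 = 158858 W

159 kW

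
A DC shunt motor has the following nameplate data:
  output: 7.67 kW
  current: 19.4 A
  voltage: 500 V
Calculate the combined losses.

P_in = V·I = 500×19.4 = 9700 W
P_out = 7670 W
Losses = P_in − P_out = 9700 − 7670 = 2030 W

2.03 kW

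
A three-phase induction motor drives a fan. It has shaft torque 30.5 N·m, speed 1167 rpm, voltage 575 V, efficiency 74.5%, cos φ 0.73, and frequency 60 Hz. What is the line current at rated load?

6.88 A

ω = 2π×1167/60 = 122.2 rad/s; P_out = τω = 30.5 × 122.2 = 3727 W
P_in = P_out / η = 3727 / 0.745 = 5003 W
I_L = P_in / (√3·V_L·cosφ) = 5003 / (1.732 × 575 × 0.73) = 6.88 A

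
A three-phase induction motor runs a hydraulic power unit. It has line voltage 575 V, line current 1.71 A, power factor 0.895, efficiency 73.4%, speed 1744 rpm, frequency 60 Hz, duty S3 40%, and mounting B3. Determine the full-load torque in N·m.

P_in = √3·V·I·cosφ = 1.732 × 575 × 1.71 × 0.895 = 1524 W
P_out = η·P_in = 0.734 × 1524 = 1119 W
n = 1744 rpm
ω = 2π×1744/60 = 182.6 rad/s
τ = P_out/ω = 1119/182.6 = 6.13 N·m

6.13 N·m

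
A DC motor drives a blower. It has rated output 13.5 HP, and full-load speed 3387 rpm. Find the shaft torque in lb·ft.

P_out = 13.5 × 746 = 10071 W
ω = 2π × 3387/60 = 354.7 rad/s
τ = P_out/ω = 10071/354.7 = 28.39 N·m
In lb·ft: 28.39/1.356 = 20.9 lb·ft

20.9 lb·ft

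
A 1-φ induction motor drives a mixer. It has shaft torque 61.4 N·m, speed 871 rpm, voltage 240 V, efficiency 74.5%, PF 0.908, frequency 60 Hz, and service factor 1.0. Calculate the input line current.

ω = 2π×871/60 = 91.21 rad/s; P_out = τω = 61.4 × 91.21 = 5600 W
P_in = P_out / η = 5600 / 0.745 = 7517 W
I = P_in / (V·cosφ) = 7517 / (240 × 0.908) = 34.5 A

34.5 A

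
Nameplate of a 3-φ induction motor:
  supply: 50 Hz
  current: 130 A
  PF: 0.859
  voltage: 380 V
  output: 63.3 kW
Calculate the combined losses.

P_in = √3·V·I·cosφ = 1.732×380×130×0.859 = 73497 W
P_out = 63300 W
Losses = P_in − P_out = 73497 − 63300 = 10197 W

10200 W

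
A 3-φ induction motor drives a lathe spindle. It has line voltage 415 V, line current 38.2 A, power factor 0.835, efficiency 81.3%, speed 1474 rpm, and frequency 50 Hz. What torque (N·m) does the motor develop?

121 N·m

P_in = √3·V·I·cosφ = 1.732 × 415 × 38.2 × 0.835 = 22927 W
P_out = η·P_in = 0.813 × 22927 = 18640 W
n = 1474 rpm
ω = 2π×1474/60 = 154.4 rad/s
τ = P_out/ω = 18640/154.4 = 121 N·m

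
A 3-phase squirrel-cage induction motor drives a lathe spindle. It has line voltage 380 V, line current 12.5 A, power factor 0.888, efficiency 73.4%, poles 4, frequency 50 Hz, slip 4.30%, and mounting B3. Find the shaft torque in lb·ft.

26.3 lb·ft

P_in = √3·V·I·cosφ = 1.732 × 380 × 12.5 × 0.888 = 7306 W
P_out = η·P_in = 0.734 × 7306 = 5363 W
n_s = 120×50/4 = 1500 rpm; n = 1500×(1−0.043) = 1436 rpm
ω = 2π×1436/60 = 150.4 rad/s
τ = P_out/ω = 5363/150.4 = 35.66 N·m
In lb·ft: 35.66/1.356 = 26.3 lb·ft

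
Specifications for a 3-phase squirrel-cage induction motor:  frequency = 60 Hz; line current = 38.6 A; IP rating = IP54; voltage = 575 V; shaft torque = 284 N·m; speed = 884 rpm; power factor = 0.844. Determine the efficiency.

ω = 2π × 884/60 = 92.57 rad/s; P_out = τω = 284 × 92.57 = 26290 W
P_in = √3·V_L·I_L·cosφ = 1.732 × 575 × 38.6 × 0.844 = 32445 W
η = P_out / P_in = 26290 / 32445 = 0.810 = 81.0%

81.0 %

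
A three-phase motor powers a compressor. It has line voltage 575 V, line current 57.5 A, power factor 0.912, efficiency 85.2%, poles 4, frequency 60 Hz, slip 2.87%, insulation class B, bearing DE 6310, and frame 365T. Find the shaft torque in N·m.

P_in = √3·V·I·cosφ = 1.732 × 575 × 57.5 × 0.912 = 52225 W
P_out = η·P_in = 0.852 × 52225 = 44496 W
n_s = 120×60/4 = 1800 rpm; n = 1800×(1−0.0287) = 1748 rpm
ω = 2π×1748/60 = 183.1 rad/s
τ = P_out/ω = 44496/183.1 = 243 N·m

243 N·m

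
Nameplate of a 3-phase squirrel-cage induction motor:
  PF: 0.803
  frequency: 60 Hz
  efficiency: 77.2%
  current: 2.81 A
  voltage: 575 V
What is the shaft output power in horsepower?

2.33 HP

P_in = √3·V·I·cosφ = 1.732 × 575 × 2.81 × 0.803 = 2247 W
P_out = η·P_in = 0.772 × 2247 = 1735 W
= 1735/746 = 2.33 HP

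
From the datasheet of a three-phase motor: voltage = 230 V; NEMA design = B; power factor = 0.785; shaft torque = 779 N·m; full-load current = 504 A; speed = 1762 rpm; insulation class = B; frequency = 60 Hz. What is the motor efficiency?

91.2 %

ω = 2π × 1762/60 = 184.5 rad/s; P_out = τω = 779 × 184.5 = 143726 W
P_in = √3·V_L·I_L·cosφ = 1.732 × 230 × 504 × 0.785 = 157607 W
η = P_out / P_in = 143726 / 157607 = 0.912 = 91.2%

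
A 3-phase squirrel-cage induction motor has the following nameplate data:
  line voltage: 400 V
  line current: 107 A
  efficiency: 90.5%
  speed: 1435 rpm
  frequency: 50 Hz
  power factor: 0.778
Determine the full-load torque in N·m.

P_in = √3·V·I·cosφ = 1.732 × 400 × 107 × 0.778 = 57673 W
P_out = η·P_in = 0.905 × 57673 = 52194 W
n = 1435 rpm
ω = 2π×1435/60 = 150.3 rad/s
τ = P_out/ω = 52194/150.3 = 347 N·m

347 N·m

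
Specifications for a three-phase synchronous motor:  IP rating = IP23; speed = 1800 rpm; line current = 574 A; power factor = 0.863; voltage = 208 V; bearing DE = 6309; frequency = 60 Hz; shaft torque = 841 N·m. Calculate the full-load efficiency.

88.8 %

ω = 2π × 1800/60 = 188.5 rad/s; P_out = τω = 841 × 188.5 = 158529 W
P_in = √3·V_L·I_L·cosφ = 1.732 × 208 × 574 × 0.863 = 178457 W
η = P_out / P_in = 158529 / 178457 = 0.888 = 88.8%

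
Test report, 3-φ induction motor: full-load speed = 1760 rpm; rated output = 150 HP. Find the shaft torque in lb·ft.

448 lb·ft

P_out = 150 × 746 = 111900 W
ω = 2π × 1760/60 = 184.3 rad/s
τ = P_out/ω = 111900/184.3 = 607.2 N·m
In lb·ft: 607.2/1.356 = 448 lb·ft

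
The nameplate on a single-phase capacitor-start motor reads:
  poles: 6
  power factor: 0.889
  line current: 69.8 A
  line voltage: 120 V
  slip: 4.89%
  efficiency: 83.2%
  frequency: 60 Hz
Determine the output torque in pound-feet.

P_in = V·I·cosφ = 120 × 69.8 × 0.889 = 7446 W
P_out = η·P_in = 0.832 × 7446 = 6195 W
n_s = 120×60/6 = 1200 rpm; n = 1200×(1−0.0489) = 1141 rpm
ω = 2π×1141/60 = 119.5 rad/s
τ = P_out/ω = 6195/119.5 = 51.84 N·m
In lb·ft: 51.84/1.356 = 38.2 lb·ft

38.2 lb·ft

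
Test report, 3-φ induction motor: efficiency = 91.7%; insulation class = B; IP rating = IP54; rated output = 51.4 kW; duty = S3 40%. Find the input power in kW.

56.1 kW

P_out = 51400 W
P_in = P_out/η = 51400/0.917 = 56052 W = 56.1 kW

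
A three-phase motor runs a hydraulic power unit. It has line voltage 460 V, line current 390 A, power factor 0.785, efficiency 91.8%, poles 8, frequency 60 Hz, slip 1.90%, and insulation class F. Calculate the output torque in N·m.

2420 N·m

P_in = √3·V·I·cosφ = 1.732 × 460 × 390 × 0.785 = 243916 W
P_out = η·P_in = 0.918 × 243916 = 223915 W
n_s = 120×60/8 = 900 rpm; n = 900×(1−0.019) = 883 rpm
ω = 2π×883/60 = 92.47 rad/s
τ = P_out/ω = 223915/92.47 = 2420 N·m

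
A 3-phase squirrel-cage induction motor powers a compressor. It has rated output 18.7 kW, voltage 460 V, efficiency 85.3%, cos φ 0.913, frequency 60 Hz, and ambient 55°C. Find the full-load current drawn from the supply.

P_out = 18.7 kW = 18700 W
P_in = P_out / η = 18700 / 0.853 = 21923 W
I_L = P_in / (√3·V_L·cosφ) = 21923 / (1.732 × 460 × 0.913) = 30.1 A

30.1 A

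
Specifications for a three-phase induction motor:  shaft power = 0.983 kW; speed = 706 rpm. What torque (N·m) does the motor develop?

ω = 2π × 706/60 = 73.93 rad/s
τ = P/ω = 983/73.93 = 13.3 N·m

13.3 N·m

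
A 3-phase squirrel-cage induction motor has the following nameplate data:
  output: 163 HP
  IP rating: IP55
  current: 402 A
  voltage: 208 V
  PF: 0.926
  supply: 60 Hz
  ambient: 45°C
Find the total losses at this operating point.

12500 W

P_in = √3·V·I·cosφ = 1.732×208×402×0.926 = 134106 W
P_out = 163×746 = 121598 W
Losses = P_in − P_out = 134106 − 121598 = 12508 W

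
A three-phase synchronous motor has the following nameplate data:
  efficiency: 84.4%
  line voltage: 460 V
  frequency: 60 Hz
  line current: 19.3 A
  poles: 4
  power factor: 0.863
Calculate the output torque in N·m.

P_in = √3·V·I·cosφ = 1.732 × 460 × 19.3 × 0.863 = 13270 W
P_out = η·P_in = 0.844 × 13270 = 11200 W
n = n_s = 120×60/4 = 1800 rpm (synchronous)
ω = 2π×1800/60 = 188.5 rad/s
τ = P_out/ω = 11200/188.5 = 59.4 N·m

59.4 N·m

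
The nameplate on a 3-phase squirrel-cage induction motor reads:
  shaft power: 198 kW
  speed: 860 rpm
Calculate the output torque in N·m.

2200 N·m

ω = 2π × 860/60 = 90.06 rad/s
τ = P/ω = 198000/90.06 = 2200 N·m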